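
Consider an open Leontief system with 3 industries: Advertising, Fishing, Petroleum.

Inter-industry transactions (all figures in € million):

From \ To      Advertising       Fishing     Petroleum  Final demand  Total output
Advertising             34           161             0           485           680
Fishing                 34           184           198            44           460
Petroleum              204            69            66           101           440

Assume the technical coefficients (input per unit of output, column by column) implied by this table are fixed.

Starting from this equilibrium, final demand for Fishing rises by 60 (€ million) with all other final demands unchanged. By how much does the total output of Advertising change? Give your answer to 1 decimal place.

Technical coefficients a_ij = z_ij / X_j:
  a_11 = 34/680 = 0.05, a_21 = 34/680 = 0.05, a_31 = 204/680 = 0.30
  a_12 = 161/460 = 0.35, a_22 = 184/460 = 0.40, a_32 = 69/460 = 0.15
  a_13 = 0/440 = 0.00, a_23 = 198/440 = 0.45, a_33 = 66/440 = 0.15
I − A =
  [   0.95    -0.35     0.00]
  [  -0.05     0.60    -0.45]
  [  -0.30    -0.15     0.85]
Cofactors of I−A, C_ij = (−1)^(i+j)·(minor ij) (rows/columns in the sector order above):
  C_11 = (0.60)(0.85) − (-0.45)(-0.15) = 0.4425
  C_12 = −[(-0.05)(0.85) − (-0.45)(-0.30)] = 0.1775
  C_13 = (-0.05)(-0.15) − (0.60)(-0.30) = 0.1875
  C_21 = −[(-0.35)(0.85) − (0.00)(-0.15)] = 0.2975
  C_22 = (0.95)(0.85) − (0.00)(-0.30) = 0.8075
  C_23 = −[(0.95)(-0.15) − (-0.35)(-0.30)] = 0.2475
  C_31 = (-0.35)(-0.45) − (0.00)(0.60) = 0.1575
  C_32 = −[(0.95)(-0.45) − (0.00)(-0.05)] = 0.4275
  C_33 = (0.95)(0.60) − (-0.35)(-0.05) = 0.5525
det(I−A) = Σ_j (I−A)_1j·C_1j = (0.95)(0.4425) + (-0.35)(0.1775) + (0.00)(0.1875) = 0.35825
adj(I−A) = Cᵀ =
  [ 0.4425   0.2975   0.1575]
  [ 0.1775   0.8075   0.4275]
  [ 0.1875   0.2475   0.5525]
(I − A)⁻¹ = adj(I−A) / det(I−A) ≈
  [   1.2352     0.8304     0.4396]
  [   0.4955     2.2540     1.1933]
  [   0.5234     0.6909     1.5422]
Δx = (I − A)⁻¹ Δd with Δd having +60 in the Fishing component and 0 elsewhere.
So Δx_1 = L_12 · (+60), where L_12 = adj(I−A)_12 / det(I−A) = 0.2975 / 0.35825.
Δx_1 = 0.2975 × (+60) / 0.35825 = 17.85 / 0.35825 ≈ 49.8.

Δx_1 = 49.8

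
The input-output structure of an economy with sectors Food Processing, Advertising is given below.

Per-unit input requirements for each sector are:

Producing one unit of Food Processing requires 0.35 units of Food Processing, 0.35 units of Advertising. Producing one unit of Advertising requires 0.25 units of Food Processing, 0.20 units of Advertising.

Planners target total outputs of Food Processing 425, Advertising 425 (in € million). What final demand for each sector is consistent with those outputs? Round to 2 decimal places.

d_1 = 170.00, d_2 = 191.25

I − A =
  [   0.65    -0.25]
  [  -0.35     0.80]
d = (I − A) x:
  d_1 = (+0.65)·425 + (-0.25)·425 = 170.00
  d_2 = (-0.35)·425 + (+0.80)·425 = 191.25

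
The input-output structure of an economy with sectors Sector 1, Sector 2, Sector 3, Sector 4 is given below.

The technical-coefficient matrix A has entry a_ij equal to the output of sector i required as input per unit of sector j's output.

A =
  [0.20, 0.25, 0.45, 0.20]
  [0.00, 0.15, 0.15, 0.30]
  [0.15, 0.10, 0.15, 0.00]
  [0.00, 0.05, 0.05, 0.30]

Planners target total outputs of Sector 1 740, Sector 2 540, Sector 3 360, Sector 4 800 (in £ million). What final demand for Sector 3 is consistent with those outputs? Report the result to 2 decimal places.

I − A =
  [   0.80    -0.25    -0.45    -0.20]
  [   0.00     0.85    -0.15    -0.30]
  [  -0.15    -0.10     0.85     0.00]
  [   0.00    -0.05    -0.05     0.70]
d = (I − A) x:
  d_1 = (+0.80)·740 + (-0.25)·540 + (-0.45)·360 + (-0.20)·800 = 135.00
  d_2 = (+0.00)·740 + (+0.85)·540 + (-0.15)·360 + (-0.30)·800 = 165.00
  d_3 = (-0.15)·740 + (-0.10)·540 + (+0.85)·360 + (+0.00)·800 = 141.00
  d_4 = (+0.00)·740 + (-0.05)·540 + (-0.05)·360 + (+0.70)·800 = 515.00

d_3 = 141.00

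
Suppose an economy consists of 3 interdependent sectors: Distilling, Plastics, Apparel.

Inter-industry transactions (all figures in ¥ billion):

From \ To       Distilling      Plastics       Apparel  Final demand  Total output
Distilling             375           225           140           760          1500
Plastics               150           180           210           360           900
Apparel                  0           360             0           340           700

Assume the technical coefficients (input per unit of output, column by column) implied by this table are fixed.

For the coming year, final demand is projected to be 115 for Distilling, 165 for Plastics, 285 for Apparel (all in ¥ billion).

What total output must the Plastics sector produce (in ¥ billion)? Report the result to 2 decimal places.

Technical coefficients a_ij = z_ij / X_j:
  a_11 = 375/1500 = 0.25, a_21 = 150/1500 = 0.10, a_31 = 0/1500 = 0.00
  a_12 = 225/900 = 0.25, a_22 = 180/900 = 0.20, a_32 = 360/900 = 0.40
  a_13 = 140/700 = 0.20, a_23 = 210/700 = 0.30, a_33 = 0/700 = 0.00
I − A =
  [   0.75    -0.25    -0.20]
  [  -0.10     0.80    -0.30]
  [   0.00    -0.40     1.00]
Cofactors of I−A, C_ij = (−1)^(i+j)·(minor ij) (rows/columns in the sector order above):
  C_11 = (0.80)(1.00) − (-0.30)(-0.40) = 0.6800
  C_12 = −[(-0.10)(1.00) − (-0.30)(0.00)] = 0.1000
  C_13 = (-0.10)(-0.40) − (0.80)(0.00) = 0.0400
  C_21 = −[(-0.25)(1.00) − (-0.20)(-0.40)] = 0.3300
  C_22 = (0.75)(1.00) − (-0.20)(0.00) = 0.7500
  C_23 = −[(0.75)(-0.40) − (-0.25)(0.00)] = 0.3000
  C_31 = (-0.25)(-0.30) − (-0.20)(0.80) = 0.2350
  C_32 = −[(0.75)(-0.30) − (-0.20)(-0.10)] = 0.2450
  C_33 = (0.75)(0.80) − (-0.25)(-0.10) = 0.5750
det(I−A) = Σ_j (I−A)_1j·C_1j = (0.75)(0.6800) + (-0.25)(0.1000) + (-0.20)(0.0400) = 0.4770
adj(I−A) = Cᵀ =
  [ 0.6800   0.3300   0.2350]
  [ 0.1000   0.7500   0.2450]
  [ 0.0400   0.3000   0.5750]
(I − A)⁻¹ = adj(I−A) / det(I−A) ≈
  [   1.4256     0.6918     0.4927]
  [   0.2096     1.5723     0.5136]
  [   0.0839     0.6289     1.2055]
x = (I − A)⁻¹ d = adj(I−A)·d / det(I−A), with det(I−A) = 0.4770:
  x_1 = (0.6800·115 + 0.3300·165 + 0.2350·285) / 0.4770 = 199.625 / 0.4770 ≈ 418.50
  x_2 = (0.1000·115 + 0.7500·165 + 0.2450·285) / 0.4770 = 205.075 / 0.4770 ≈ 429.93
  x_3 = (0.0400·115 + 0.3000·165 + 0.5750·285) / 0.4770 = 217.975 / 0.4770 ≈ 456.97

x_2 = 429.93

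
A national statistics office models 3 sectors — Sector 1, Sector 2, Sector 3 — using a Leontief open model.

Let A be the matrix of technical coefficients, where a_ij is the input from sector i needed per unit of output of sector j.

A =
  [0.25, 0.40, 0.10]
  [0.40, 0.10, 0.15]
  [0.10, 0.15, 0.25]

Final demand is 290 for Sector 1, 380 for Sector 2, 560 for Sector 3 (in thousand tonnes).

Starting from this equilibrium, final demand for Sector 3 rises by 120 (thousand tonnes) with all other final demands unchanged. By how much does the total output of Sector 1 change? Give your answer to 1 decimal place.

Δx_1 = 51.7

I − A =
  [   0.75    -0.40    -0.10]
  [  -0.40     0.90    -0.15]
  [  -0.10    -0.15     0.75]
Cofactors of I−A, C_ij = (−1)^(i+j)·(minor ij) (rows/columns in the sector order above):
  C_11 = (0.90)(0.75) − (-0.15)(-0.15) = 0.6525
  C_12 = −[(-0.40)(0.75) − (-0.15)(-0.10)] = 0.3150
  C_13 = (-0.40)(-0.15) − (0.90)(-0.10) = 0.1500
  C_21 = −[(-0.40)(0.75) − (-0.10)(-0.15)] = 0.3150
  C_22 = (0.75)(0.75) − (-0.10)(-0.10) = 0.5525
  C_23 = −[(0.75)(-0.15) − (-0.40)(-0.10)] = 0.1525
  C_31 = (-0.40)(-0.15) − (-0.10)(0.90) = 0.1500
  C_32 = −[(0.75)(-0.15) − (-0.10)(-0.40)] = 0.1525
  C_33 = (0.75)(0.90) − (-0.40)(-0.40) = 0.5150
det(I−A) = Σ_j (I−A)_1j·C_1j = (0.75)(0.6525) + (-0.40)(0.3150) + (-0.10)(0.1500) = 0.348375
adj(I−A) = Cᵀ =
  [ 0.6525   0.3150   0.1500]
  [ 0.3150   0.5525   0.1525]
  [ 0.1500   0.1525   0.5150]
(I − A)⁻¹ = adj(I−A) / det(I−A) ≈
  [   1.8730     0.9042     0.4306]
  [   0.9042     1.5859     0.4377]
  [   0.4306     0.4377     1.4783]
Δx = (I − A)⁻¹ Δd with Δd having +120 in the Sector 3 component and 0 elsewhere.
So Δx_1 = L_13 · (+120), where L_13 = adj(I−A)_13 / det(I−A) = 0.1500 / 0.348375.
Δx_1 = 0.1500 × (+120) / 0.348375 = 18.00 / 0.348375 ≈ 51.7.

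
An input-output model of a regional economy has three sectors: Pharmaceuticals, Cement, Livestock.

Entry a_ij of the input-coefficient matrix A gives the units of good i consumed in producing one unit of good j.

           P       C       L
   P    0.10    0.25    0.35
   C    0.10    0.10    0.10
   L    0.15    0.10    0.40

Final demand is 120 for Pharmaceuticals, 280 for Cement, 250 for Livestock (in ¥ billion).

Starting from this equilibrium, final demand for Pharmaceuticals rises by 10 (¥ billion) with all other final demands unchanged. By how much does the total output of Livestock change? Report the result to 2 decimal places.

Δx_L = 3.56

I − A =
  [   0.90    -0.25    -0.35]
  [  -0.10     0.90    -0.10]
  [  -0.15    -0.10     0.60]
Cofactors of I−A, C_ij = (−1)^(i+j)·(minor ij) (rows/columns in the sector order above):
  C_11 = (0.90)(0.60) − (-0.10)(-0.10) = 0.5300
  C_12 = −[(-0.10)(0.60) − (-0.10)(-0.15)] = 0.0750
  C_13 = (-0.10)(-0.10) − (0.90)(-0.15) = 0.1450
  C_21 = −[(-0.25)(0.60) − (-0.35)(-0.10)] = 0.1850
  C_22 = (0.90)(0.60) − (-0.35)(-0.15) = 0.4875
  C_23 = −[(0.90)(-0.10) − (-0.25)(-0.15)] = 0.1275
  C_31 = (-0.25)(-0.10) − (-0.35)(0.90) = 0.3400
  C_32 = −[(0.90)(-0.10) − (-0.35)(-0.10)] = 0.1250
  C_33 = (0.90)(0.90) − (-0.25)(-0.10) = 0.7850
det(I−A) = Σ_j (I−A)_1j·C_1j = (0.90)(0.5300) + (-0.25)(0.0750) + (-0.35)(0.1450) = 0.4075
adj(I−A) = Cᵀ =
  [ 0.5300   0.1850   0.3400]
  [ 0.0750   0.4875   0.1250]
  [ 0.1450   0.1275   0.7850]
(I − A)⁻¹ = adj(I−A) / det(I−A) ≈
  [   1.3006     0.4540     0.8344]
  [   0.1840     1.1963     0.3067]
  [   0.3558     0.3129     1.9264]
Δx = (I − A)⁻¹ Δd with Δd having +10 in the Pharmaceuticals component and 0 elsewhere.
So Δx_L = L_LP · (+10), where L_LP = adj(I−A)_LP / det(I−A) = 0.1450 / 0.4075.
Δx_L = 0.1450 × (+10) / 0.4075 = 1.45 / 0.4075 ≈ 3.56.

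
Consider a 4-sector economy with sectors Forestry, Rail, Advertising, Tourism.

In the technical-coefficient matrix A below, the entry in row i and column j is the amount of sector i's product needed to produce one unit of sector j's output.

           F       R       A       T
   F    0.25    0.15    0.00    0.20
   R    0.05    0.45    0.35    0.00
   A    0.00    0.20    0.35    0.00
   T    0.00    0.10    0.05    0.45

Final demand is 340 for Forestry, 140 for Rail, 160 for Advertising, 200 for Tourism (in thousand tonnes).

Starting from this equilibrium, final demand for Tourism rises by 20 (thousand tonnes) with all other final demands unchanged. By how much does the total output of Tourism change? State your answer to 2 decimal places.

Δx_T = 36.60

I − A =
  [   0.75    -0.15     0.00    -0.20]
  [  -0.05     0.55    -0.35     0.00]
  [   0.00    -0.20     0.65     0.00]
  [   0.00    -0.10    -0.05     0.55]
Compute the cofactors C_ij = (−1)^(i+j)·(3×3 minor ij) of I−A; the adjugate is their transpose:
adj(I−A) = Cᵀ =
  [ 0.158125   0.068625   0.041375   0.057500]
  [ 0.017875   0.268125   0.144875   0.006500]
  [ 0.005500   0.082500   0.221750   0.002000]
  [ 0.003750   0.056250   0.046500   0.210750]
det(I−A) = Σ_j (I−A)_1j·C_1j = (0.75)(0.158125) + (-0.15)(0.017875) + (0.00)(0.005500) + (-0.20)(0.003750) = 0.1151625
(I − A)⁻¹ = adj(I−A) / det(I−A) ≈
  [   1.3731     0.5959     0.3593     0.4993]
  [   0.1552     2.3282     1.2580     0.0564]
  [   0.0478     0.7164     1.9255     0.0174]
  [   0.0326     0.4884     0.4038     1.8300]
Δx = (I − A)⁻¹ Δd with Δd having +20 in the Tourism component and 0 elsewhere.
So Δx_T = L_TT · (+20), where L_TT = adj(I−A)_TT / det(I−A) = 0.210750 / 0.1151625.
Δx_T = 0.210750 × (+20) / 0.1151625 = 4.215 / 0.1151625 ≈ 36.60.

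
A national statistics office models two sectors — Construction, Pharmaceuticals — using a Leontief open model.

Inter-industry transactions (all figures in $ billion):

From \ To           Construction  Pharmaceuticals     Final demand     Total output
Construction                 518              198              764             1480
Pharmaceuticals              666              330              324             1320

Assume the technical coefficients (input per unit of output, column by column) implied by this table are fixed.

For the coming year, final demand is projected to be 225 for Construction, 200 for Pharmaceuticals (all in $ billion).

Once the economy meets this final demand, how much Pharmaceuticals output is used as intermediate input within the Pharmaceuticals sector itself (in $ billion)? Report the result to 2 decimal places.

Technical coefficients a_ij = z_ij / X_j:
  a_11 = 518/1480 = 0.35, a_21 = 666/1480 = 0.45
  a_12 = 198/1320 = 0.15, a_22 = 330/1320 = 0.25
I − A =
  [   0.65    -0.15]
  [  -0.45     0.75]
det(I−A) = (0.65)(0.75) − (-0.15)(-0.45) = 0.4200
adj(I−A) = [[0.75, 0.15], [0.45, 0.65]]
(I − A)⁻¹ = adj(I−A) / det(I−A) ≈
  [   1.7857     0.3571]
  [   1.0714     1.5476]
First solve x = (I − A)⁻¹ d = adj(I−A)·d / det(I−A); in particular x_2 = (0.45·225 + 0.65·200) / 0.4200 = 231.25 / 0.4200 ≈ 550.5952.
Intermediate flow from 2 to 2: z_22 = a_22 · x_2 = 0.25 × 231.25 / 0.4200 = 57.8125 / 0.4200 ≈ 137.65.

z_22 = 137.65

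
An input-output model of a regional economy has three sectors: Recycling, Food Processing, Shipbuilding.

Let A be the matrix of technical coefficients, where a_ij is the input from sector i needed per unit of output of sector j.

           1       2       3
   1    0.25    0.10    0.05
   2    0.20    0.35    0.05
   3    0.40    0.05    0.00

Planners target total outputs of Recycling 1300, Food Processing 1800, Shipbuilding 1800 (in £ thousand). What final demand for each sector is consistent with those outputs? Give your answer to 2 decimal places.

I − A =
  [   0.75    -0.10    -0.05]
  [  -0.20     0.65    -0.05]
  [  -0.40    -0.05     1.00]
d = (I − A) x:
  d_1 = (+0.75)·1300 + (-0.10)·1800 + (-0.05)·1800 = 705.00
  d_2 = (-0.20)·1300 + (+0.65)·1800 + (-0.05)·1800 = 820.00
  d_3 = (-0.40)·1300 + (-0.05)·1800 + (+1.00)·1800 = 1190.00

d_1 = 705.00, d_2 = 820.00, d_3 = 1190.00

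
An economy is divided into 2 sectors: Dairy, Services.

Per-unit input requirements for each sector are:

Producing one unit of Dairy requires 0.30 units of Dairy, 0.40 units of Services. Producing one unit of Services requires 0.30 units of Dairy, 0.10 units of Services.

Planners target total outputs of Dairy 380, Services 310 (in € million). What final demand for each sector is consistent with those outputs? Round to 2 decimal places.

d_D = 173.00, d_S = 127.00

I − A =
  [   0.70    -0.30]
  [  -0.40     0.90]
d = (I − A) x:
  d_D = (+0.70)·380 + (-0.30)·310 = 173.00
  d_S = (-0.40)·380 + (+0.90)·310 = 127.00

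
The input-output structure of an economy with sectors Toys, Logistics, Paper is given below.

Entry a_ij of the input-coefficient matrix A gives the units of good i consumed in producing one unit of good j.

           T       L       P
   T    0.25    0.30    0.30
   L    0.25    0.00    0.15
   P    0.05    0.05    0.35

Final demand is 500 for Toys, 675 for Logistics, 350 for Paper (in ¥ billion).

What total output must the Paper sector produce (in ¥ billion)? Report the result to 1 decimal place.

I − A =
  [   0.75    -0.30    -0.30]
  [  -0.25     1.00    -0.15]
  [  -0.05    -0.05     0.65]
Cofactors of I−A, C_ij = (−1)^(i+j)·(minor ij) (rows/columns in the sector order above):
  C_11 = (1.00)(0.65) − (-0.15)(-0.05) = 0.6425
  C_12 = −[(-0.25)(0.65) − (-0.15)(-0.05)] = 0.1700
  C_13 = (-0.25)(-0.05) − (1.00)(-0.05) = 0.0625
  C_21 = −[(-0.30)(0.65) − (-0.30)(-0.05)] = 0.2100
  C_22 = (0.75)(0.65) − (-0.30)(-0.05) = 0.4725
  C_23 = −[(0.75)(-0.05) − (-0.30)(-0.05)] = 0.0525
  C_31 = (-0.30)(-0.15) − (-0.30)(1.00) = 0.3450
  C_32 = −[(0.75)(-0.15) − (-0.30)(-0.25)] = 0.1875
  C_33 = (0.75)(1.00) − (-0.30)(-0.25) = 0.6750
det(I−A) = Σ_j (I−A)_1j·C_1j = (0.75)(0.6425) + (-0.30)(0.1700) + (-0.30)(0.0625) = 0.412125
adj(I−A) = Cᵀ =
  [ 0.6425   0.2100   0.3450]
  [ 0.1700   0.4725   0.1875]
  [ 0.0625   0.0525   0.6750]
(I − A)⁻¹ = adj(I−A) / det(I−A) ≈
  [   1.5590     0.5096     0.8371]
  [   0.4125     1.1465     0.4550]
  [   0.1517     0.1274     1.6379]
x = (I − A)⁻¹ d = adj(I−A)·d / det(I−A), with det(I−A) = 0.412125:
  x_T = (0.6425·500 + 0.2100·675 + 0.3450·350) / 0.412125 = 583.75 / 0.412125 ≈ 1416.4
  x_L = (0.1700·500 + 0.4725·675 + 0.1875·350) / 0.412125 = 469.5625 / 0.412125 ≈ 1139.4
  x_P = (0.0625·500 + 0.0525·675 + 0.6750·350) / 0.412125 = 302.9375 / 0.412125 ≈ 735.1

x_P = 735.1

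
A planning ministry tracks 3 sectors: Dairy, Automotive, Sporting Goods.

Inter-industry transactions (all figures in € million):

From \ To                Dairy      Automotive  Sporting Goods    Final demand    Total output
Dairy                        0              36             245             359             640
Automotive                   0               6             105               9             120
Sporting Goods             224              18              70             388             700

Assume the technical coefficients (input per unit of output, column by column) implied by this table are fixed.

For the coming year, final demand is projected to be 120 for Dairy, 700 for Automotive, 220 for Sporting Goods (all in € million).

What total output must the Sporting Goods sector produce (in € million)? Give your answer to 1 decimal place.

Technical coefficients a_ij = z_ij / X_j:
  a_11 = 0/640 = 0.00, a_21 = 0/640 = 0.00, a_31 = 224/640 = 0.35
  a_12 = 36/120 = 0.30, a_22 = 6/120 = 0.05, a_32 = 18/120 = 0.15
  a_13 = 245/700 = 0.35, a_23 = 105/700 = 0.15, a_33 = 70/700 = 0.10
I − A =
  [   1.00    -0.30    -0.35]
  [   0.00     0.95    -0.15]
  [  -0.35    -0.15     0.90]
Cofactors of I−A, C_ij = (−1)^(i+j)·(minor ij) (rows/columns in the sector order above):
  C_11 = (0.95)(0.90) − (-0.15)(-0.15) = 0.8325
  C_12 = −[(0.00)(0.90) − (-0.15)(-0.35)] = 0.0525
  C_13 = (0.00)(-0.15) − (0.95)(-0.35) = 0.3325
  C_21 = −[(-0.30)(0.90) − (-0.35)(-0.15)] = 0.3225
  C_22 = (1.00)(0.90) − (-0.35)(-0.35) = 0.7775
  C_23 = −[(1.00)(-0.15) − (-0.30)(-0.35)] = 0.2550
  C_31 = (-0.30)(-0.15) − (-0.35)(0.95) = 0.3775
  C_32 = −[(1.00)(-0.15) − (-0.35)(0.00)] = 0.1500
  C_33 = (1.00)(0.95) − (-0.30)(0.00) = 0.9500
det(I−A) = Σ_j (I−A)_1j·C_1j = (1.00)(0.8325) + (-0.30)(0.0525) + (-0.35)(0.3325) = 0.700375
adj(I−A) = Cᵀ =
  [ 0.8325   0.3225   0.3775]
  [ 0.0525   0.7775   0.1500]
  [ 0.3325   0.2550   0.9500]
(I − A)⁻¹ = adj(I−A) / det(I−A) ≈
  [   1.1886     0.4605     0.5390]
  [   0.0750     1.1101     0.2142]
  [   0.4747     0.3641     1.3564]
x = (I − A)⁻¹ d = adj(I−A)·d / det(I−A), with det(I−A) = 0.700375:
  x_1 = (0.8325·120 + 0.3225·700 + 0.3775·220) / 0.700375 = 408.70 / 0.700375 ≈ 583.5
  x_2 = (0.0525·120 + 0.7775·700 + 0.1500·220) / 0.700375 = 583.55 / 0.700375 ≈ 833.2
  x_3 = (0.3325·120 + 0.2550·700 + 0.9500·220) / 0.700375 = 427.40 / 0.700375 ≈ 610.2

x_3 = 610.2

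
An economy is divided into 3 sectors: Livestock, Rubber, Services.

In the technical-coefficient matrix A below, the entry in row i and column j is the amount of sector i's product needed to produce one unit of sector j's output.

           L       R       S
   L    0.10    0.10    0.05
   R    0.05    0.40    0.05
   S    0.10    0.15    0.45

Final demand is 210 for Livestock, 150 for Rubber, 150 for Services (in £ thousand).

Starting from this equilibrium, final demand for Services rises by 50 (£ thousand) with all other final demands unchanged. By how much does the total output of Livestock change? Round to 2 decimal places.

I − A =
  [   0.90    -0.10    -0.05]
  [  -0.05     0.60    -0.05]
  [  -0.10    -0.15     0.55]
Cofactors of I−A, C_ij = (−1)^(i+j)·(minor ij) (rows/columns in the sector order above):
  C_11 = (0.60)(0.55) − (-0.05)(-0.15) = 0.3225
  C_12 = −[(-0.05)(0.55) − (-0.05)(-0.10)] = 0.0325
  C_13 = (-0.05)(-0.15) − (0.60)(-0.10) = 0.0675
  C_21 = −[(-0.10)(0.55) − (-0.05)(-0.15)] = 0.0625
  C_22 = (0.90)(0.55) − (-0.05)(-0.10) = 0.4900
  C_23 = −[(0.90)(-0.15) − (-0.10)(-0.10)] = 0.1450
  C_31 = (-0.10)(-0.05) − (-0.05)(0.60) = 0.0350
  C_32 = −[(0.90)(-0.05) − (-0.05)(-0.05)] = 0.0475
  C_33 = (0.90)(0.60) − (-0.10)(-0.05) = 0.5350
det(I−A) = Σ_j (I−A)_1j·C_1j = (0.90)(0.3225) + (-0.10)(0.0325) + (-0.05)(0.0675) = 0.283625
adj(I−A) = Cᵀ =
  [ 0.3225   0.0625   0.0350]
  [ 0.0325   0.4900   0.0475]
  [ 0.0675   0.1450   0.5350]
(I − A)⁻¹ = adj(I−A) / det(I−A) ≈
  [   1.1371     0.2204     0.1234]
  [   0.1146     1.7276     0.1675]
  [   0.2380     0.5112     1.8863]
Δx = (I − A)⁻¹ Δd with Δd having +50 in the Services component and 0 elsewhere.
So Δx_L = L_LS · (+50), where L_LS = adj(I−A)_LS / det(I−A) = 0.0350 / 0.283625.
Δx_L = 0.0350 × (+50) / 0.283625 = 1.75 / 0.283625 ≈ 6.17.

Δx_L = 6.17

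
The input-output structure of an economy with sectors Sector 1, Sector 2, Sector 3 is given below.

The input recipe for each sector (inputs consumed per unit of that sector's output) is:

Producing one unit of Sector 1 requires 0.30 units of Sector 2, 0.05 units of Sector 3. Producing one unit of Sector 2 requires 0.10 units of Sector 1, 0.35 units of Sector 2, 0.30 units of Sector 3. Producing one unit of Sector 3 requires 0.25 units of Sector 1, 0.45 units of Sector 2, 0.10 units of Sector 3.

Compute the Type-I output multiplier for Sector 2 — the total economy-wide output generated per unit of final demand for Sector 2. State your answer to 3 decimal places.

m_2 = 3.480

I − A =
  [   1.00    -0.10    -0.25]
  [  -0.30     0.65    -0.45]
  [  -0.05    -0.30     0.90]
Cofactors of I−A, C_ij = (−1)^(i+j)·(minor ij) (rows/columns in the sector order above):
  C_11 = (0.65)(0.90) − (-0.45)(-0.30) = 0.4500
  C_12 = −[(-0.30)(0.90) − (-0.45)(-0.05)] = 0.2925
  C_13 = (-0.30)(-0.30) − (0.65)(-0.05) = 0.1225
  C_21 = −[(-0.10)(0.90) − (-0.25)(-0.30)] = 0.1650
  C_22 = (1.00)(0.90) − (-0.25)(-0.05) = 0.8875
  C_23 = −[(1.00)(-0.30) − (-0.10)(-0.05)] = 0.3050
  C_31 = (-0.10)(-0.45) − (-0.25)(0.65) = 0.2075
  C_32 = −[(1.00)(-0.45) − (-0.25)(-0.30)] = 0.5250
  C_33 = (1.00)(0.65) − (-0.10)(-0.30) = 0.6200
det(I−A) = Σ_j (I−A)_1j·C_1j = (1.00)(0.4500) + (-0.10)(0.2925) + (-0.25)(0.1225) = 0.390125
adj(I−A) = Cᵀ =
  [ 0.4500   0.1650   0.2075]
  [ 0.2925   0.8875   0.5250]
  [ 0.1225   0.3050   0.6200]
(I − A)⁻¹ = adj(I−A) / det(I−A) ≈
  [   1.1535     0.4229     0.5319]
  [   0.7498     2.2749     1.3457]
  [   0.3140     0.7818     1.5892]
The output multiplier for sector j is the column-j sum of the Leontief inverse (I − A)⁻¹ = adj(I−A) / det(I−A).
Column 2 of adj(I−A): (0.1650, 0.8875, 0.3050); det(I−A) = 0.390125.
m_2 = (0.1650 + 0.8875 + 0.3050) / 0.390125 = 1.3575 / 0.390125 ≈ 3.480.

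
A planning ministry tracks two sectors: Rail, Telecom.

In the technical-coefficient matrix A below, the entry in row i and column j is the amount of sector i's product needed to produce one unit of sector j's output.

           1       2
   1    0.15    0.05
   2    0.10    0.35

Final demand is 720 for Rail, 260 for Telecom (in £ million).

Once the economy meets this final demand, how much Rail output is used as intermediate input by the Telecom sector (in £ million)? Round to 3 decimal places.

I − A =
  [   0.85    -0.05]
  [  -0.10     0.65]
det(I−A) = (0.85)(0.65) − (-0.05)(-0.10) = 0.5475
adj(I−A) = [[0.65, 0.05], [0.10, 0.85]]
(I − A)⁻¹ = adj(I−A) / det(I−A) ≈
  [   1.1872     0.0913]
  [   0.1826     1.5525]
First solve x = (I − A)⁻¹ d = adj(I−A)·d / det(I−A); in particular x_2 = (0.10·720 + 0.85·260) / 0.5475 = 293.00 / 0.5475 ≈ 535.15982.
Intermediate flow from 1 to 2: z_12 = a_12 · x_2 = 0.05 × 293.00 / 0.5475 = 14.65 / 0.5475 ≈ 26.758.

z_12 = 26.758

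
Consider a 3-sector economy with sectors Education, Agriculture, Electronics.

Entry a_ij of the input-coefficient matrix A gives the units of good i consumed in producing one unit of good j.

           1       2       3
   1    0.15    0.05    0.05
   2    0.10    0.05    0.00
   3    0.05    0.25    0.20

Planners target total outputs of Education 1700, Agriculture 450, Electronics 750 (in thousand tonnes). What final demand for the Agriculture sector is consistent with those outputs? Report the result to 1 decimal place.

d_2 = 257.5

I − A =
  [   0.85    -0.05    -0.05]
  [  -0.10     0.95     0.00]
  [  -0.05    -0.25     0.80]
d = (I − A) x:
  d_1 = (+0.85)·1700 + (-0.05)·450 + (-0.05)·750 = 1385.0
  d_2 = (-0.10)·1700 + (+0.95)·450 + (+0.00)·750 = 257.5
  d_3 = (-0.05)·1700 + (-0.25)·450 + (+0.80)·750 = 402.5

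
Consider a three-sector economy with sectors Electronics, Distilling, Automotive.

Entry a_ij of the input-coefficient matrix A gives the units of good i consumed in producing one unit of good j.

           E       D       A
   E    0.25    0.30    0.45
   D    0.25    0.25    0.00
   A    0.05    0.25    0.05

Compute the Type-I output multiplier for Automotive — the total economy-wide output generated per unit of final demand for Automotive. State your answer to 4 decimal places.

m_A = 2.2422

I − A =
  [   0.75    -0.30    -0.45]
  [  -0.25     0.75     0.00]
  [  -0.05    -0.25     0.95]
Cofactors of I−A, C_ij = (−1)^(i+j)·(minor ij) (rows/columns in the sector order above):
  C_11 = (0.75)(0.95) − (0.00)(-0.25) = 0.7125
  C_12 = −[(-0.25)(0.95) − (0.00)(-0.05)] = 0.2375
  C_13 = (-0.25)(-0.25) − (0.75)(-0.05) = 0.1000
  C_21 = −[(-0.30)(0.95) − (-0.45)(-0.25)] = 0.3975
  C_22 = (0.75)(0.95) − (-0.45)(-0.05) = 0.6900
  C_23 = −[(0.75)(-0.25) − (-0.30)(-0.05)] = 0.2025
  C_31 = (-0.30)(0.00) − (-0.45)(0.75) = 0.3375
  C_32 = −[(0.75)(0.00) − (-0.45)(-0.25)] = 0.1125
  C_33 = (0.75)(0.75) − (-0.30)(-0.25) = 0.4875
det(I−A) = Σ_j (I−A)_1j·C_1j = (0.75)(0.7125) + (-0.30)(0.2375) + (-0.45)(0.1000) = 0.418125
adj(I−A) = Cᵀ =
  [ 0.7125   0.3975   0.3375]
  [ 0.2375   0.6900   0.1125]
  [ 0.1000   0.2025   0.4875]
(I − A)⁻¹ = adj(I−A) / det(I−A) ≈
  [   1.70404     0.95067     0.80717]
  [   0.56801     1.65022     0.26906]
  [   0.23916     0.48430     1.16592]
The output multiplier for sector j is the column-j sum of the Leontief inverse (I − A)⁻¹ = adj(I−A) / det(I−A).
Column A of adj(I−A): (0.3375, 0.1125, 0.4875); det(I−A) = 0.418125.
m_A = (0.3375 + 0.1125 + 0.4875) / 0.418125 = 0.9375 / 0.418125 ≈ 2.2422.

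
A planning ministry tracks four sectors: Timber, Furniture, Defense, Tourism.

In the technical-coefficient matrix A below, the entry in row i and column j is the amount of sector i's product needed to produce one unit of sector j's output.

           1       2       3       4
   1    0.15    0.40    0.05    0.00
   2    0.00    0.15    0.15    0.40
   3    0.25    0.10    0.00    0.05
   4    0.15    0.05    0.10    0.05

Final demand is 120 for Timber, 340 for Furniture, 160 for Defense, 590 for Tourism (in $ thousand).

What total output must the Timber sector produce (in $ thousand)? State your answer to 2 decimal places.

I − A =
  [   0.85    -0.40    -0.05     0.00]
  [   0.00     0.85    -0.15    -0.40]
  [  -0.25    -0.10     1.00    -0.05]
  [  -0.15    -0.05    -0.10     0.95]
Compute the cofactors C_ij = (−1)^(i+j)·(3×3 minor ij) of I−A; the adjugate is their transpose:
adj(I−A) = Cᵀ =
  [ 0.764625   0.382875   0.112375   0.167125]
  [ 0.106750   0.791000   0.158125   0.341375]
  [ 0.209250   0.180875   0.645375   0.110125]
  [ 0.148375   0.121125   0.094000   0.684125]
det(I−A) = Σ_j (I−A)_1j·C_1j = (0.85)(0.764625) + (-0.40)(0.106750) + (-0.05)(0.209250) + (0.00)(0.148375) = 0.59676875
(I − A)⁻¹ = adj(I−A) / det(I−A) ≈
  [   1.2813     0.6416     0.1883     0.2800]
  [   0.1789     1.3255     0.2650     0.5720]
  [   0.3506     0.3031     1.0814     0.1845]
  [   0.2486     0.2030     0.1575     1.1464]
x = (I − A)⁻¹ d = adj(I−A)·d / det(I−A), with det(I−A) = 0.59676875:
  x_1 = (0.764625·120 + 0.382875·340 + 0.112375·160 + 0.167125·590) / 0.59676875 = 338.51625 / 0.59676875 ≈ 567.25
  x_2 = (0.106750·120 + 0.791000·340 + 0.158125·160 + 0.341375·590) / 0.59676875 = 508.46125 / 0.59676875 ≈ 852.02
  x_3 = (0.209250·120 + 0.180875·340 + 0.645375·160 + 0.110125·590) / 0.59676875 = 254.84125 / 0.59676875 ≈ 427.04
  x_4 = (0.148375·120 + 0.121125·340 + 0.094000·160 + 0.684125·590) / 0.59676875 = 477.66125 / 0.59676875 ≈ 800.41

x_1 = 567.25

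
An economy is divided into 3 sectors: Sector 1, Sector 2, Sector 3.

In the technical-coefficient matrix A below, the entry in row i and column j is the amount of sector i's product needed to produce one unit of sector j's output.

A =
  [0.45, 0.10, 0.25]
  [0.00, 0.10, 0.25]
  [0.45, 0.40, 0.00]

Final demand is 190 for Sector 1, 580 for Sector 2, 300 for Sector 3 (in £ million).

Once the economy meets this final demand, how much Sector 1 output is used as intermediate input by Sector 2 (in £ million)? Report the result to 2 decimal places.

z_12 = 96.60

I − A =
  [   0.55    -0.10    -0.25]
  [   0.00     0.90    -0.25]
  [  -0.45    -0.40     1.00]
Cofactors of I−A, C_ij = (−1)^(i+j)·(minor ij) (rows/columns in the sector order above):
  C_11 = (0.90)(1.00) − (-0.25)(-0.40) = 0.8000
  C_12 = −[(0.00)(1.00) − (-0.25)(-0.45)] = 0.1125
  C_13 = (0.00)(-0.40) − (0.90)(-0.45) = 0.4050
  C_21 = −[(-0.10)(1.00) − (-0.25)(-0.40)] = 0.2000
  C_22 = (0.55)(1.00) − (-0.25)(-0.45) = 0.4375
  C_23 = −[(0.55)(-0.40) − (-0.10)(-0.45)] = 0.2650
  C_31 = (-0.10)(-0.25) − (-0.25)(0.90) = 0.2500
  C_32 = −[(0.55)(-0.25) − (-0.25)(0.00)] = 0.1375
  C_33 = (0.55)(0.90) − (-0.10)(0.00) = 0.4950
det(I−A) = Σ_j (I−A)_1j·C_1j = (0.55)(0.8000) + (-0.10)(0.1125) + (-0.25)(0.4050) = 0.3275
adj(I−A) = Cᵀ =
  [ 0.8000   0.2000   0.2500]
  [ 0.1125   0.4375   0.1375]
  [ 0.4050   0.2650   0.4950]
(I − A)⁻¹ = adj(I−A) / det(I−A) ≈
  [   2.4427     0.6107     0.7634]
  [   0.3435     1.3359     0.4198]
  [   1.2366     0.8092     1.5115]
First solve x = (I − A)⁻¹ d = adj(I−A)·d / det(I−A); in particular x_2 = (0.1125·190 + 0.4375·580 + 0.1375·300) / 0.3275 = 316.375 / 0.3275 ≈ 966.0305.
Intermediate flow from 1 to 2: z_12 = a_12 · x_2 = 0.10 × 316.375 / 0.3275 = 31.6375 / 0.3275 ≈ 96.60.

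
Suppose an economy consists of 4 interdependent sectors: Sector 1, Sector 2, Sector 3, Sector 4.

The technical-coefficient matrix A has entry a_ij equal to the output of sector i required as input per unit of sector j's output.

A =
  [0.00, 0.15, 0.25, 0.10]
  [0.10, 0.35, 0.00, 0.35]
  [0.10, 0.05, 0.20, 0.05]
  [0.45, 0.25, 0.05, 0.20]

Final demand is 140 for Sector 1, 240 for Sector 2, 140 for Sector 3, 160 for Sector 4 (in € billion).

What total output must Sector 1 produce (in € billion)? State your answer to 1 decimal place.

x_1 = 413.0

I − A =
  [   1.00    -0.15    -0.25    -0.10]
  [  -0.10     0.65     0.00    -0.35]
  [  -0.10    -0.05     0.80    -0.05]
  [  -0.45    -0.25    -0.05     0.80]
Compute the cofactors C_ij = (−1)^(i+j)·(3×3 minor ij) of I−A; the adjugate is their transpose:
adj(I−A) = Cᵀ =
  [ 0.343500   0.129000   0.114000   0.106500]
  [ 0.191500   0.575375   0.077375   0.280500]
  [ 0.071000   0.068125   0.365125   0.061500]
  [ 0.257500   0.256625   0.111125   0.490500]
det(I−A) = Σ_j (I−A)_1j·C_1j = (1.00)(0.343500) + (-0.15)(0.191500) + (-0.25)(0.071000) + (-0.10)(0.257500) = 0.271275
(I − A)⁻¹ = adj(I−A) / det(I−A) ≈
  [   1.2662     0.4755     0.4202     0.3926]
  [   0.7059     2.1210     0.2852     1.0340]
  [   0.2617     0.2511     1.3460     0.2267]
  [   0.9492     0.9460     0.4096     1.8081]
x = (I − A)⁻¹ d = adj(I−A)·d / det(I−A), with det(I−A) = 0.271275:
  x_1 = (0.343500·140 + 0.129000·240 + 0.114000·140 + 0.106500·160) / 0.271275 = 112.05 / 0.271275 ≈ 413.0
  x_2 = (0.191500·140 + 0.575375·240 + 0.077375·140 + 0.280500·160) / 0.271275 = 220.6125 / 0.271275 ≈ 813.2
  x_3 = (0.071000·140 + 0.068125·240 + 0.365125·140 + 0.061500·160) / 0.271275 = 87.2475 / 0.271275 ≈ 321.6
  x_4 = (0.257500·140 + 0.256625·240 + 0.111125·140 + 0.490500·160) / 0.271275 = 191.6775 / 0.271275 ≈ 706.6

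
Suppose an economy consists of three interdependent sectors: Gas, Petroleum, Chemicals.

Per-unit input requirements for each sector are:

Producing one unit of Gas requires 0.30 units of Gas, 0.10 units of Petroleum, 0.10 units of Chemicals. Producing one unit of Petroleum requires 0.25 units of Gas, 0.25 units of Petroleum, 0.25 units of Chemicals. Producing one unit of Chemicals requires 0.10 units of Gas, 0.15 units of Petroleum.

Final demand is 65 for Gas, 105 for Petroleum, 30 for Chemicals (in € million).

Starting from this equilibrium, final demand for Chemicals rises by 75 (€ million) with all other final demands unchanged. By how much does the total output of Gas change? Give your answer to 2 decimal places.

Δx_1 = 18.34

I − A =
  [   0.70    -0.25    -0.10]
  [  -0.10     0.75    -0.15]
  [  -0.10    -0.25     1.00]
Cofactors of I−A, C_ij = (−1)^(i+j)·(minor ij) (rows/columns in the sector order above):
  C_11 = (0.75)(1.00) − (-0.15)(-0.25) = 0.7125
  C_12 = −[(-0.10)(1.00) − (-0.15)(-0.10)] = 0.1150
  C_13 = (-0.10)(-0.25) − (0.75)(-0.10) = 0.1000
  C_21 = −[(-0.25)(1.00) − (-0.10)(-0.25)] = 0.2750
  C_22 = (0.70)(1.00) − (-0.10)(-0.10) = 0.6900
  C_23 = −[(0.70)(-0.25) − (-0.25)(-0.10)] = 0.2000
  C_31 = (-0.25)(-0.15) − (-0.10)(0.75) = 0.1125
  C_32 = −[(0.70)(-0.15) − (-0.10)(-0.10)] = 0.1150
  C_33 = (0.70)(0.75) − (-0.25)(-0.10) = 0.5000
det(I−A) = Σ_j (I−A)_1j·C_1j = (0.70)(0.7125) + (-0.25)(0.1150) + (-0.10)(0.1000) = 0.4600
adj(I−A) = Cᵀ =
  [ 0.7125   0.2750   0.1125]
  [ 0.1150   0.6900   0.1150]
  [ 0.1000   0.2000   0.5000]
(I − A)⁻¹ = adj(I−A) / det(I−A) ≈
  [   1.5489     0.5978     0.2446]
  [   0.2500     1.5000     0.2500]
  [   0.2174     0.4348     1.0870]
Δx = (I − A)⁻¹ Δd with Δd having +75 in the Chemicals component and 0 elsewhere.
So Δx_1 = L_13 · (+75), where L_13 = adj(I−A)_13 / det(I−A) = 0.1125 / 0.4600.
Δx_1 = 0.1125 × (+75) / 0.4600 = 8.4375 / 0.4600 ≈ 18.34.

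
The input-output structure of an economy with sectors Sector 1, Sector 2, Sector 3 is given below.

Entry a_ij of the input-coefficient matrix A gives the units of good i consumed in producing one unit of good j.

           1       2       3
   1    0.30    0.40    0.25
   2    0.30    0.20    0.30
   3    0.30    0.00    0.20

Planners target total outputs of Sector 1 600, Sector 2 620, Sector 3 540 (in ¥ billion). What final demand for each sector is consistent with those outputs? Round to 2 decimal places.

I − A =
  [   0.70    -0.40    -0.25]
  [  -0.30     0.80    -0.30]
  [  -0.30     0.00     0.80]
d = (I − A) x:
  d_1 = (+0.70)·600 + (-0.40)·620 + (-0.25)·540 = 37.00
  d_2 = (-0.30)·600 + (+0.80)·620 + (-0.30)·540 = 154.00
  d_3 = (-0.30)·600 + (+0.00)·620 + (+0.80)·540 = 252.00

d_1 = 37.00, d_2 = 154.00, d_3 = 252.00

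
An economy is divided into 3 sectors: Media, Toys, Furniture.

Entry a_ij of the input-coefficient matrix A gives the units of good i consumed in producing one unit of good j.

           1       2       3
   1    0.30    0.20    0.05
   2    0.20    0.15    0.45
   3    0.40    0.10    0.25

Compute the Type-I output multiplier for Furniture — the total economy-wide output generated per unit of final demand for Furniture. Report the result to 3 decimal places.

m_3 = 3.061

I − A =
  [   0.70    -0.20    -0.05]
  [  -0.20     0.85    -0.45]
  [  -0.40    -0.10     0.75]
Cofactors of I−A, C_ij = (−1)^(i+j)·(minor ij) (rows/columns in the sector order above):
  C_11 = (0.85)(0.75) − (-0.45)(-0.10) = 0.5925
  C_12 = −[(-0.20)(0.75) − (-0.45)(-0.40)] = 0.3300
  C_13 = (-0.20)(-0.10) − (0.85)(-0.40) = 0.3600
  C_21 = −[(-0.20)(0.75) − (-0.05)(-0.10)] = 0.1550
  C_22 = (0.70)(0.75) − (-0.05)(-0.40) = 0.5050
  C_23 = −[(0.70)(-0.10) − (-0.20)(-0.40)] = 0.1500
  C_31 = (-0.20)(-0.45) − (-0.05)(0.85) = 0.1325
  C_32 = −[(0.70)(-0.45) − (-0.05)(-0.20)] = 0.3250
  C_33 = (0.70)(0.85) − (-0.20)(-0.20) = 0.5550
det(I−A) = Σ_j (I−A)_1j·C_1j = (0.70)(0.5925) + (-0.20)(0.3300) + (-0.05)(0.3600) = 0.33075
adj(I−A) = Cᵀ =
  [ 0.5925   0.1550   0.1325]
  [ 0.3300   0.5050   0.3250]
  [ 0.3600   0.1500   0.5550]
(I − A)⁻¹ = adj(I−A) / det(I−A) ≈
  [   1.7914     0.4686     0.4006]
  [   0.9977     1.5268     0.9826]
  [   1.0884     0.4535     1.6780]
The output multiplier for sector j is the column-j sum of the Leontief inverse (I − A)⁻¹ = adj(I−A) / det(I−A).
Column 3 of adj(I−A): (0.1325, 0.3250, 0.5550); det(I−A) = 0.33075.
m_3 = (0.1325 + 0.3250 + 0.5550) / 0.33075 = 1.0125 / 0.33075 ≈ 3.061.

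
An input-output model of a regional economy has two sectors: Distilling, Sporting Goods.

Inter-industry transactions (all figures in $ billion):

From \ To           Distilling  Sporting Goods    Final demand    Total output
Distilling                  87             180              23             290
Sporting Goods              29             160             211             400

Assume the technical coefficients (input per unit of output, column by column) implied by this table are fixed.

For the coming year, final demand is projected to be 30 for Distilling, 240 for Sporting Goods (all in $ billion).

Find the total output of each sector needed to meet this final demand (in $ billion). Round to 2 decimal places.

x_D = 336.00, x_S = 456.00

Technical coefficients a_ij = z_ij / X_j:
  a_DD = 87/290 = 0.30, a_SD = 29/290 = 0.10
  a_DS = 180/400 = 0.45, a_SS = 160/400 = 0.40
I − A =
  [   0.70    -0.45]
  [  -0.10     0.60]
det(I−A) = (0.70)(0.60) − (-0.45)(-0.10) = 0.3750
adj(I−A) = [[0.60, 0.45], [0.10, 0.70]]
(I − A)⁻¹ = adj(I−A) / det(I−A) ≈
  [   1.6000     1.2000]
  [   0.2667     1.8667]
x = (I − A)⁻¹ d = adj(I−A)·d / det(I−A), with det(I−A) = 0.3750:
  x_D = (0.60·30 + 0.45·240) / 0.3750 = 126.00 / 0.3750 = 336.00
  x_S = (0.10·30 + 0.70·240) / 0.3750 = 171.00 / 0.3750 = 456.00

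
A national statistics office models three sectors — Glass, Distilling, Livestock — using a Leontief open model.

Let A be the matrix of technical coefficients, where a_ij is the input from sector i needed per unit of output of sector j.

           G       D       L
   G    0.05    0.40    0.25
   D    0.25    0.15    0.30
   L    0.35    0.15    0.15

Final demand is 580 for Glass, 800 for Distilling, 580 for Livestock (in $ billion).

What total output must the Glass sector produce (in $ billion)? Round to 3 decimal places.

x_G = 2050.938

I − A =
  [   0.95    -0.40    -0.25]
  [  -0.25     0.85    -0.30]
  [  -0.35    -0.15     0.85]
Cofactors of I−A, C_ij = (−1)^(i+j)·(minor ij) (rows/columns in the sector order above):
  C_11 = (0.85)(0.85) − (-0.30)(-0.15) = 0.6775
  C_12 = −[(-0.25)(0.85) − (-0.30)(-0.35)] = 0.3175
  C_13 = (-0.25)(-0.15) − (0.85)(-0.35) = 0.3350
  C_21 = −[(-0.40)(0.85) − (-0.25)(-0.15)] = 0.3775
  C_22 = (0.95)(0.85) − (-0.25)(-0.35) = 0.7200
  C_23 = −[(0.95)(-0.15) − (-0.40)(-0.35)] = 0.2825
  C_31 = (-0.40)(-0.30) − (-0.25)(0.85) = 0.3325
  C_32 = −[(0.95)(-0.30) − (-0.25)(-0.25)] = 0.3475
  C_33 = (0.95)(0.85) − (-0.40)(-0.25) = 0.7075
det(I−A) = Σ_j (I−A)_1j·C_1j = (0.95)(0.6775) + (-0.40)(0.3175) + (-0.25)(0.3350) = 0.432875
adj(I−A) = Cᵀ =
  [ 0.6775   0.3775   0.3325]
  [ 0.3175   0.7200   0.3475]
  [ 0.3350   0.2825   0.7075]
(I − A)⁻¹ = adj(I−A) / det(I−A) ≈
  [   1.5651     0.8721     0.7681]
  [   0.7335     1.6633     0.8028]
  [   0.7739     0.6526     1.6344]
x = (I − A)⁻¹ d = adj(I−A)·d / det(I−A), with det(I−A) = 0.432875:
  x_G = (0.6775·580 + 0.3775·800 + 0.3325·580) / 0.432875 = 887.80 / 0.432875 ≈ 2050.938
  x_D = (0.3175·580 + 0.7200·800 + 0.3475·580) / 0.432875 = 961.70 / 0.432875 ≈ 2221.658
  x_L = (0.3350·580 + 0.2825·800 + 0.7075·580) / 0.432875 = 830.65 / 0.432875 ≈ 1918.914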